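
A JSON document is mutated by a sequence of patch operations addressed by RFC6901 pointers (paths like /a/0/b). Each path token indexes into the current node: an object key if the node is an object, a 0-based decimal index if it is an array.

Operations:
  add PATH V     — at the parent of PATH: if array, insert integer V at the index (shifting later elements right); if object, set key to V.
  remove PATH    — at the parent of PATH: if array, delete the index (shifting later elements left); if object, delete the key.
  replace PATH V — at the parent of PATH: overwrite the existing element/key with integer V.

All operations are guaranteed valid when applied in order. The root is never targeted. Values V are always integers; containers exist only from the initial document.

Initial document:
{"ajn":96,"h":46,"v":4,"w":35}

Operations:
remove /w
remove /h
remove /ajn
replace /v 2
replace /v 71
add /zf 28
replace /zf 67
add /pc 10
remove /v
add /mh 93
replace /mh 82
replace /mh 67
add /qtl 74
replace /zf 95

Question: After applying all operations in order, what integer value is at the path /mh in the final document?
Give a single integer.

Answer: 67

Derivation:
After op 1 (remove /w): {"ajn":96,"h":46,"v":4}
After op 2 (remove /h): {"ajn":96,"v":4}
After op 3 (remove /ajn): {"v":4}
After op 4 (replace /v 2): {"v":2}
After op 5 (replace /v 71): {"v":71}
After op 6 (add /zf 28): {"v":71,"zf":28}
After op 7 (replace /zf 67): {"v":71,"zf":67}
After op 8 (add /pc 10): {"pc":10,"v":71,"zf":67}
After op 9 (remove /v): {"pc":10,"zf":67}
After op 10 (add /mh 93): {"mh":93,"pc":10,"zf":67}
After op 11 (replace /mh 82): {"mh":82,"pc":10,"zf":67}
After op 12 (replace /mh 67): {"mh":67,"pc":10,"zf":67}
After op 13 (add /qtl 74): {"mh":67,"pc":10,"qtl":74,"zf":67}
After op 14 (replace /zf 95): {"mh":67,"pc":10,"qtl":74,"zf":95}
Value at /mh: 67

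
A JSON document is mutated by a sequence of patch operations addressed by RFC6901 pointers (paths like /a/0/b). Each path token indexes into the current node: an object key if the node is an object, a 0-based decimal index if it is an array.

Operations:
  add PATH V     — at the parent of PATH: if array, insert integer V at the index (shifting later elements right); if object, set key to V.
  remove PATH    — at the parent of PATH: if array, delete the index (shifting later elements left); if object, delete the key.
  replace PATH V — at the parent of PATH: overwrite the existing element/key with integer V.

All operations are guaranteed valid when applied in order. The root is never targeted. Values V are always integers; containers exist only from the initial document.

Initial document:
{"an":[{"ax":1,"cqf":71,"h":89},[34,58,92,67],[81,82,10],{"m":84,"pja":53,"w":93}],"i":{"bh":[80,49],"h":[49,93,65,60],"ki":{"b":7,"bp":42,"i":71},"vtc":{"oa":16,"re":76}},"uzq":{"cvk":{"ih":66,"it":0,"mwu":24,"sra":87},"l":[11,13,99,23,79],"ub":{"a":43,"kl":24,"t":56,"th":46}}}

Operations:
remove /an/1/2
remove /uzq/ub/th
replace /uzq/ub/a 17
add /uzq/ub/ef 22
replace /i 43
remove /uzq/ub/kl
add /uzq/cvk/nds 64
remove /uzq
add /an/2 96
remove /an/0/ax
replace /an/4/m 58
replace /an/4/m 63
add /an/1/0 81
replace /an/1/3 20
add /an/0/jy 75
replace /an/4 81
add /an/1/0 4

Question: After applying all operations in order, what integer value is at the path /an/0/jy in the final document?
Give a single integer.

After op 1 (remove /an/1/2): {"an":[{"ax":1,"cqf":71,"h":89},[34,58,67],[81,82,10],{"m":84,"pja":53,"w":93}],"i":{"bh":[80,49],"h":[49,93,65,60],"ki":{"b":7,"bp":42,"i":71},"vtc":{"oa":16,"re":76}},"uzq":{"cvk":{"ih":66,"it":0,"mwu":24,"sra":87},"l":[11,13,99,23,79],"ub":{"a":43,"kl":24,"t":56,"th":46}}}
After op 2 (remove /uzq/ub/th): {"an":[{"ax":1,"cqf":71,"h":89},[34,58,67],[81,82,10],{"m":84,"pja":53,"w":93}],"i":{"bh":[80,49],"h":[49,93,65,60],"ki":{"b":7,"bp":42,"i":71},"vtc":{"oa":16,"re":76}},"uzq":{"cvk":{"ih":66,"it":0,"mwu":24,"sra":87},"l":[11,13,99,23,79],"ub":{"a":43,"kl":24,"t":56}}}
After op 3 (replace /uzq/ub/a 17): {"an":[{"ax":1,"cqf":71,"h":89},[34,58,67],[81,82,10],{"m":84,"pja":53,"w":93}],"i":{"bh":[80,49],"h":[49,93,65,60],"ki":{"b":7,"bp":42,"i":71},"vtc":{"oa":16,"re":76}},"uzq":{"cvk":{"ih":66,"it":0,"mwu":24,"sra":87},"l":[11,13,99,23,79],"ub":{"a":17,"kl":24,"t":56}}}
After op 4 (add /uzq/ub/ef 22): {"an":[{"ax":1,"cqf":71,"h":89},[34,58,67],[81,82,10],{"m":84,"pja":53,"w":93}],"i":{"bh":[80,49],"h":[49,93,65,60],"ki":{"b":7,"bp":42,"i":71},"vtc":{"oa":16,"re":76}},"uzq":{"cvk":{"ih":66,"it":0,"mwu":24,"sra":87},"l":[11,13,99,23,79],"ub":{"a":17,"ef":22,"kl":24,"t":56}}}
After op 5 (replace /i 43): {"an":[{"ax":1,"cqf":71,"h":89},[34,58,67],[81,82,10],{"m":84,"pja":53,"w":93}],"i":43,"uzq":{"cvk":{"ih":66,"it":0,"mwu":24,"sra":87},"l":[11,13,99,23,79],"ub":{"a":17,"ef":22,"kl":24,"t":56}}}
After op 6 (remove /uzq/ub/kl): {"an":[{"ax":1,"cqf":71,"h":89},[34,58,67],[81,82,10],{"m":84,"pja":53,"w":93}],"i":43,"uzq":{"cvk":{"ih":66,"it":0,"mwu":24,"sra":87},"l":[11,13,99,23,79],"ub":{"a":17,"ef":22,"t":56}}}
After op 7 (add /uzq/cvk/nds 64): {"an":[{"ax":1,"cqf":71,"h":89},[34,58,67],[81,82,10],{"m":84,"pja":53,"w":93}],"i":43,"uzq":{"cvk":{"ih":66,"it":0,"mwu":24,"nds":64,"sra":87},"l":[11,13,99,23,79],"ub":{"a":17,"ef":22,"t":56}}}
After op 8 (remove /uzq): {"an":[{"ax":1,"cqf":71,"h":89},[34,58,67],[81,82,10],{"m":84,"pja":53,"w":93}],"i":43}
After op 9 (add /an/2 96): {"an":[{"ax":1,"cqf":71,"h":89},[34,58,67],96,[81,82,10],{"m":84,"pja":53,"w":93}],"i":43}
After op 10 (remove /an/0/ax): {"an":[{"cqf":71,"h":89},[34,58,67],96,[81,82,10],{"m":84,"pja":53,"w":93}],"i":43}
After op 11 (replace /an/4/m 58): {"an":[{"cqf":71,"h":89},[34,58,67],96,[81,82,10],{"m":58,"pja":53,"w":93}],"i":43}
After op 12 (replace /an/4/m 63): {"an":[{"cqf":71,"h":89},[34,58,67],96,[81,82,10],{"m":63,"pja":53,"w":93}],"i":43}
After op 13 (add /an/1/0 81): {"an":[{"cqf":71,"h":89},[81,34,58,67],96,[81,82,10],{"m":63,"pja":53,"w":93}],"i":43}
After op 14 (replace /an/1/3 20): {"an":[{"cqf":71,"h":89},[81,34,58,20],96,[81,82,10],{"m":63,"pja":53,"w":93}],"i":43}
After op 15 (add /an/0/jy 75): {"an":[{"cqf":71,"h":89,"jy":75},[81,34,58,20],96,[81,82,10],{"m":63,"pja":53,"w":93}],"i":43}
After op 16 (replace /an/4 81): {"an":[{"cqf":71,"h":89,"jy":75},[81,34,58,20],96,[81,82,10],81],"i":43}
After op 17 (add /an/1/0 4): {"an":[{"cqf":71,"h":89,"jy":75},[4,81,34,58,20],96,[81,82,10],81],"i":43}
Value at /an/0/jy: 75

Answer: 75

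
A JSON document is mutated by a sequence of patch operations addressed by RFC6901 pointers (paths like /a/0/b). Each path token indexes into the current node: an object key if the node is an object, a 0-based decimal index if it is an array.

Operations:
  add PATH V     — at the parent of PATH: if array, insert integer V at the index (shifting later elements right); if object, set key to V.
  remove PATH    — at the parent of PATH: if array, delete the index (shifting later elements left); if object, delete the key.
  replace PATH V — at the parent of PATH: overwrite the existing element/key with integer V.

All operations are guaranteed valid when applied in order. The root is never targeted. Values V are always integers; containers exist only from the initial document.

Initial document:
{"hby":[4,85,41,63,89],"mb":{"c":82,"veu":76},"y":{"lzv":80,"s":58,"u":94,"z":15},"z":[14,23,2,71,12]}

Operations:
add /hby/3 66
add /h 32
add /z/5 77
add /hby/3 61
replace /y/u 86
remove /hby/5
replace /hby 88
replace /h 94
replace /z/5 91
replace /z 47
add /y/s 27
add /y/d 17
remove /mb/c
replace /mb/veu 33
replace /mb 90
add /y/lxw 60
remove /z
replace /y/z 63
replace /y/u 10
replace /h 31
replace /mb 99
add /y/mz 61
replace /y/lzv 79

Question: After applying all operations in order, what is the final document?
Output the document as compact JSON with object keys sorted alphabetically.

After op 1 (add /hby/3 66): {"hby":[4,85,41,66,63,89],"mb":{"c":82,"veu":76},"y":{"lzv":80,"s":58,"u":94,"z":15},"z":[14,23,2,71,12]}
After op 2 (add /h 32): {"h":32,"hby":[4,85,41,66,63,89],"mb":{"c":82,"veu":76},"y":{"lzv":80,"s":58,"u":94,"z":15},"z":[14,23,2,71,12]}
After op 3 (add /z/5 77): {"h":32,"hby":[4,85,41,66,63,89],"mb":{"c":82,"veu":76},"y":{"lzv":80,"s":58,"u":94,"z":15},"z":[14,23,2,71,12,77]}
After op 4 (add /hby/3 61): {"h":32,"hby":[4,85,41,61,66,63,89],"mb":{"c":82,"veu":76},"y":{"lzv":80,"s":58,"u":94,"z":15},"z":[14,23,2,71,12,77]}
After op 5 (replace /y/u 86): {"h":32,"hby":[4,85,41,61,66,63,89],"mb":{"c":82,"veu":76},"y":{"lzv":80,"s":58,"u":86,"z":15},"z":[14,23,2,71,12,77]}
After op 6 (remove /hby/5): {"h":32,"hby":[4,85,41,61,66,89],"mb":{"c":82,"veu":76},"y":{"lzv":80,"s":58,"u":86,"z":15},"z":[14,23,2,71,12,77]}
After op 7 (replace /hby 88): {"h":32,"hby":88,"mb":{"c":82,"veu":76},"y":{"lzv":80,"s":58,"u":86,"z":15},"z":[14,23,2,71,12,77]}
After op 8 (replace /h 94): {"h":94,"hby":88,"mb":{"c":82,"veu":76},"y":{"lzv":80,"s":58,"u":86,"z":15},"z":[14,23,2,71,12,77]}
After op 9 (replace /z/5 91): {"h":94,"hby":88,"mb":{"c":82,"veu":76},"y":{"lzv":80,"s":58,"u":86,"z":15},"z":[14,23,2,71,12,91]}
After op 10 (replace /z 47): {"h":94,"hby":88,"mb":{"c":82,"veu":76},"y":{"lzv":80,"s":58,"u":86,"z":15},"z":47}
After op 11 (add /y/s 27): {"h":94,"hby":88,"mb":{"c":82,"veu":76},"y":{"lzv":80,"s":27,"u":86,"z":15},"z":47}
After op 12 (add /y/d 17): {"h":94,"hby":88,"mb":{"c":82,"veu":76},"y":{"d":17,"lzv":80,"s":27,"u":86,"z":15},"z":47}
After op 13 (remove /mb/c): {"h":94,"hby":88,"mb":{"veu":76},"y":{"d":17,"lzv":80,"s":27,"u":86,"z":15},"z":47}
After op 14 (replace /mb/veu 33): {"h":94,"hby":88,"mb":{"veu":33},"y":{"d":17,"lzv":80,"s":27,"u":86,"z":15},"z":47}
After op 15 (replace /mb 90): {"h":94,"hby":88,"mb":90,"y":{"d":17,"lzv":80,"s":27,"u":86,"z":15},"z":47}
After op 16 (add /y/lxw 60): {"h":94,"hby":88,"mb":90,"y":{"d":17,"lxw":60,"lzv":80,"s":27,"u":86,"z":15},"z":47}
After op 17 (remove /z): {"h":94,"hby":88,"mb":90,"y":{"d":17,"lxw":60,"lzv":80,"s":27,"u":86,"z":15}}
After op 18 (replace /y/z 63): {"h":94,"hby":88,"mb":90,"y":{"d":17,"lxw":60,"lzv":80,"s":27,"u":86,"z":63}}
After op 19 (replace /y/u 10): {"h":94,"hby":88,"mb":90,"y":{"d":17,"lxw":60,"lzv":80,"s":27,"u":10,"z":63}}
After op 20 (replace /h 31): {"h":31,"hby":88,"mb":90,"y":{"d":17,"lxw":60,"lzv":80,"s":27,"u":10,"z":63}}
After op 21 (replace /mb 99): {"h":31,"hby":88,"mb":99,"y":{"d":17,"lxw":60,"lzv":80,"s":27,"u":10,"z":63}}
After op 22 (add /y/mz 61): {"h":31,"hby":88,"mb":99,"y":{"d":17,"lxw":60,"lzv":80,"mz":61,"s":27,"u":10,"z":63}}
After op 23 (replace /y/lzv 79): {"h":31,"hby":88,"mb":99,"y":{"d":17,"lxw":60,"lzv":79,"mz":61,"s":27,"u":10,"z":63}}

Answer: {"h":31,"hby":88,"mb":99,"y":{"d":17,"lxw":60,"lzv":79,"mz":61,"s":27,"u":10,"z":63}}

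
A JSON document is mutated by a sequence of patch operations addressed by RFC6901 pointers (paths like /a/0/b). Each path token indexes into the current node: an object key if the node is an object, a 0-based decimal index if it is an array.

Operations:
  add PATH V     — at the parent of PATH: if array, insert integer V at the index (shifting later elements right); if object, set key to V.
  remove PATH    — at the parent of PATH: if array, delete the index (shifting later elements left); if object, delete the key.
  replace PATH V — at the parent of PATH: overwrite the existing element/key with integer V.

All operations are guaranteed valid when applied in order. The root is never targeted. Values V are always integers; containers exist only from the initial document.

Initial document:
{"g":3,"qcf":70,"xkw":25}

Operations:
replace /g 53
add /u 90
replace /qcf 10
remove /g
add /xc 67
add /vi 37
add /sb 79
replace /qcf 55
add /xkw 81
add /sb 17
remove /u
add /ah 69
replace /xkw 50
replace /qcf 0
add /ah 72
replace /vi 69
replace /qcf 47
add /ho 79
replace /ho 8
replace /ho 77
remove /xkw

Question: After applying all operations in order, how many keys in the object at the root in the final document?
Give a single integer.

Answer: 6

Derivation:
After op 1 (replace /g 53): {"g":53,"qcf":70,"xkw":25}
After op 2 (add /u 90): {"g":53,"qcf":70,"u":90,"xkw":25}
After op 3 (replace /qcf 10): {"g":53,"qcf":10,"u":90,"xkw":25}
After op 4 (remove /g): {"qcf":10,"u":90,"xkw":25}
After op 5 (add /xc 67): {"qcf":10,"u":90,"xc":67,"xkw":25}
After op 6 (add /vi 37): {"qcf":10,"u":90,"vi":37,"xc":67,"xkw":25}
After op 7 (add /sb 79): {"qcf":10,"sb":79,"u":90,"vi":37,"xc":67,"xkw":25}
After op 8 (replace /qcf 55): {"qcf":55,"sb":79,"u":90,"vi":37,"xc":67,"xkw":25}
After op 9 (add /xkw 81): {"qcf":55,"sb":79,"u":90,"vi":37,"xc":67,"xkw":81}
After op 10 (add /sb 17): {"qcf":55,"sb":17,"u":90,"vi":37,"xc":67,"xkw":81}
After op 11 (remove /u): {"qcf":55,"sb":17,"vi":37,"xc":67,"xkw":81}
After op 12 (add /ah 69): {"ah":69,"qcf":55,"sb":17,"vi":37,"xc":67,"xkw":81}
After op 13 (replace /xkw 50): {"ah":69,"qcf":55,"sb":17,"vi":37,"xc":67,"xkw":50}
After op 14 (replace /qcf 0): {"ah":69,"qcf":0,"sb":17,"vi":37,"xc":67,"xkw":50}
After op 15 (add /ah 72): {"ah":72,"qcf":0,"sb":17,"vi":37,"xc":67,"xkw":50}
After op 16 (replace /vi 69): {"ah":72,"qcf":0,"sb":17,"vi":69,"xc":67,"xkw":50}
After op 17 (replace /qcf 47): {"ah":72,"qcf":47,"sb":17,"vi":69,"xc":67,"xkw":50}
After op 18 (add /ho 79): {"ah":72,"ho":79,"qcf":47,"sb":17,"vi":69,"xc":67,"xkw":50}
After op 19 (replace /ho 8): {"ah":72,"ho":8,"qcf":47,"sb":17,"vi":69,"xc":67,"xkw":50}
After op 20 (replace /ho 77): {"ah":72,"ho":77,"qcf":47,"sb":17,"vi":69,"xc":67,"xkw":50}
After op 21 (remove /xkw): {"ah":72,"ho":77,"qcf":47,"sb":17,"vi":69,"xc":67}
Size at the root: 6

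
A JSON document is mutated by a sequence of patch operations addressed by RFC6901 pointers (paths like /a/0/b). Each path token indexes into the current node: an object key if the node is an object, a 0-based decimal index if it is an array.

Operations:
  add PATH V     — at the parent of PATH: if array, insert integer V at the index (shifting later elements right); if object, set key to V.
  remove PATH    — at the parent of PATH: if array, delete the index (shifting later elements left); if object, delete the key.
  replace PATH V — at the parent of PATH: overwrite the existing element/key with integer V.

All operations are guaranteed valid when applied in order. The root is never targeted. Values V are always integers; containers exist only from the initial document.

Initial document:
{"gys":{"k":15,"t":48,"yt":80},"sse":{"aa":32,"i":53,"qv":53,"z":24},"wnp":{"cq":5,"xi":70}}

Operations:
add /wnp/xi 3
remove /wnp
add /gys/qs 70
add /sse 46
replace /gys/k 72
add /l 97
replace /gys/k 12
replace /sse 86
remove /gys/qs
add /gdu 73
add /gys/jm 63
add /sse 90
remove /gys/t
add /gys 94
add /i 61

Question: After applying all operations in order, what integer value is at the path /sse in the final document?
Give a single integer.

After op 1 (add /wnp/xi 3): {"gys":{"k":15,"t":48,"yt":80},"sse":{"aa":32,"i":53,"qv":53,"z":24},"wnp":{"cq":5,"xi":3}}
After op 2 (remove /wnp): {"gys":{"k":15,"t":48,"yt":80},"sse":{"aa":32,"i":53,"qv":53,"z":24}}
After op 3 (add /gys/qs 70): {"gys":{"k":15,"qs":70,"t":48,"yt":80},"sse":{"aa":32,"i":53,"qv":53,"z":24}}
After op 4 (add /sse 46): {"gys":{"k":15,"qs":70,"t":48,"yt":80},"sse":46}
After op 5 (replace /gys/k 72): {"gys":{"k":72,"qs":70,"t":48,"yt":80},"sse":46}
After op 6 (add /l 97): {"gys":{"k":72,"qs":70,"t":48,"yt":80},"l":97,"sse":46}
After op 7 (replace /gys/k 12): {"gys":{"k":12,"qs":70,"t":48,"yt":80},"l":97,"sse":46}
After op 8 (replace /sse 86): {"gys":{"k":12,"qs":70,"t":48,"yt":80},"l":97,"sse":86}
After op 9 (remove /gys/qs): {"gys":{"k":12,"t":48,"yt":80},"l":97,"sse":86}
After op 10 (add /gdu 73): {"gdu":73,"gys":{"k":12,"t":48,"yt":80},"l":97,"sse":86}
After op 11 (add /gys/jm 63): {"gdu":73,"gys":{"jm":63,"k":12,"t":48,"yt":80},"l":97,"sse":86}
After op 12 (add /sse 90): {"gdu":73,"gys":{"jm":63,"k":12,"t":48,"yt":80},"l":97,"sse":90}
After op 13 (remove /gys/t): {"gdu":73,"gys":{"jm":63,"k":12,"yt":80},"l":97,"sse":90}
After op 14 (add /gys 94): {"gdu":73,"gys":94,"l":97,"sse":90}
After op 15 (add /i 61): {"gdu":73,"gys":94,"i":61,"l":97,"sse":90}
Value at /sse: 90

Answer: 90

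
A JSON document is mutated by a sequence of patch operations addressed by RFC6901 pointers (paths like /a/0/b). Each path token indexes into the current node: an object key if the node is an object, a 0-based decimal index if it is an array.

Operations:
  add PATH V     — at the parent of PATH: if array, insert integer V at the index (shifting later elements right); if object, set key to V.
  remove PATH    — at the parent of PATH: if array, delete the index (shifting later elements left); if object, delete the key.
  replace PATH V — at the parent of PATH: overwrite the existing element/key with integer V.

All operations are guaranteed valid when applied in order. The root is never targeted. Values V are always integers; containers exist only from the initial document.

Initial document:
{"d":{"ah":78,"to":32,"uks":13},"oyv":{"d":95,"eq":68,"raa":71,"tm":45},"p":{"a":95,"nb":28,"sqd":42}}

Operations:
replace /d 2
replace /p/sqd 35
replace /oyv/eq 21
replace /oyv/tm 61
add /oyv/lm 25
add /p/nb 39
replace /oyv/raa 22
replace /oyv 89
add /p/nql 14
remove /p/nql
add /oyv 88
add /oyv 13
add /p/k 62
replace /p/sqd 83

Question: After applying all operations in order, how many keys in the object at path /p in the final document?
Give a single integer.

After op 1 (replace /d 2): {"d":2,"oyv":{"d":95,"eq":68,"raa":71,"tm":45},"p":{"a":95,"nb":28,"sqd":42}}
After op 2 (replace /p/sqd 35): {"d":2,"oyv":{"d":95,"eq":68,"raa":71,"tm":45},"p":{"a":95,"nb":28,"sqd":35}}
After op 3 (replace /oyv/eq 21): {"d":2,"oyv":{"d":95,"eq":21,"raa":71,"tm":45},"p":{"a":95,"nb":28,"sqd":35}}
After op 4 (replace /oyv/tm 61): {"d":2,"oyv":{"d":95,"eq":21,"raa":71,"tm":61},"p":{"a":95,"nb":28,"sqd":35}}
After op 5 (add /oyv/lm 25): {"d":2,"oyv":{"d":95,"eq":21,"lm":25,"raa":71,"tm":61},"p":{"a":95,"nb":28,"sqd":35}}
After op 6 (add /p/nb 39): {"d":2,"oyv":{"d":95,"eq":21,"lm":25,"raa":71,"tm":61},"p":{"a":95,"nb":39,"sqd":35}}
After op 7 (replace /oyv/raa 22): {"d":2,"oyv":{"d":95,"eq":21,"lm":25,"raa":22,"tm":61},"p":{"a":95,"nb":39,"sqd":35}}
After op 8 (replace /oyv 89): {"d":2,"oyv":89,"p":{"a":95,"nb":39,"sqd":35}}
After op 9 (add /p/nql 14): {"d":2,"oyv":89,"p":{"a":95,"nb":39,"nql":14,"sqd":35}}
After op 10 (remove /p/nql): {"d":2,"oyv":89,"p":{"a":95,"nb":39,"sqd":35}}
After op 11 (add /oyv 88): {"d":2,"oyv":88,"p":{"a":95,"nb":39,"sqd":35}}
After op 12 (add /oyv 13): {"d":2,"oyv":13,"p":{"a":95,"nb":39,"sqd":35}}
After op 13 (add /p/k 62): {"d":2,"oyv":13,"p":{"a":95,"k":62,"nb":39,"sqd":35}}
After op 14 (replace /p/sqd 83): {"d":2,"oyv":13,"p":{"a":95,"k":62,"nb":39,"sqd":83}}
Size at path /p: 4

Answer: 4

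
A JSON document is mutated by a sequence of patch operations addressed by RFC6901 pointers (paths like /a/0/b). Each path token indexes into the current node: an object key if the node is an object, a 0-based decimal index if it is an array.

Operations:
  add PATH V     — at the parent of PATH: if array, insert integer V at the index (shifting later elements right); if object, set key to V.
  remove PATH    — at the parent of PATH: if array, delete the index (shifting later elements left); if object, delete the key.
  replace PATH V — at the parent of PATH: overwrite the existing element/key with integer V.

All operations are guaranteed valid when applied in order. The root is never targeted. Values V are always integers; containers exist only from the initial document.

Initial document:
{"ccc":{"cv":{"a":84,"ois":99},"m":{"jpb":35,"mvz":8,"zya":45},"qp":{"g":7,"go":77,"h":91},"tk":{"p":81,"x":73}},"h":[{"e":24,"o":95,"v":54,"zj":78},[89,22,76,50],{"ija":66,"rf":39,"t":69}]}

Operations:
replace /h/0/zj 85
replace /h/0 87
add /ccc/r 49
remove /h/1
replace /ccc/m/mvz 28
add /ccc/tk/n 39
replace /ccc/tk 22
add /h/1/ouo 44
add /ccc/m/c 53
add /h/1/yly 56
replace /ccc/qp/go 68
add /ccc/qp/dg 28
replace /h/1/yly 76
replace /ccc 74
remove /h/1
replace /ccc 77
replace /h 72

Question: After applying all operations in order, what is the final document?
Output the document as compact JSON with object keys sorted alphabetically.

Answer: {"ccc":77,"h":72}

Derivation:
After op 1 (replace /h/0/zj 85): {"ccc":{"cv":{"a":84,"ois":99},"m":{"jpb":35,"mvz":8,"zya":45},"qp":{"g":7,"go":77,"h":91},"tk":{"p":81,"x":73}},"h":[{"e":24,"o":95,"v":54,"zj":85},[89,22,76,50],{"ija":66,"rf":39,"t":69}]}
After op 2 (replace /h/0 87): {"ccc":{"cv":{"a":84,"ois":99},"m":{"jpb":35,"mvz":8,"zya":45},"qp":{"g":7,"go":77,"h":91},"tk":{"p":81,"x":73}},"h":[87,[89,22,76,50],{"ija":66,"rf":39,"t":69}]}
After op 3 (add /ccc/r 49): {"ccc":{"cv":{"a":84,"ois":99},"m":{"jpb":35,"mvz":8,"zya":45},"qp":{"g":7,"go":77,"h":91},"r":49,"tk":{"p":81,"x":73}},"h":[87,[89,22,76,50],{"ija":66,"rf":39,"t":69}]}
After op 4 (remove /h/1): {"ccc":{"cv":{"a":84,"ois":99},"m":{"jpb":35,"mvz":8,"zya":45},"qp":{"g":7,"go":77,"h":91},"r":49,"tk":{"p":81,"x":73}},"h":[87,{"ija":66,"rf":39,"t":69}]}
After op 5 (replace /ccc/m/mvz 28): {"ccc":{"cv":{"a":84,"ois":99},"m":{"jpb":35,"mvz":28,"zya":45},"qp":{"g":7,"go":77,"h":91},"r":49,"tk":{"p":81,"x":73}},"h":[87,{"ija":66,"rf":39,"t":69}]}
After op 6 (add /ccc/tk/n 39): {"ccc":{"cv":{"a":84,"ois":99},"m":{"jpb":35,"mvz":28,"zya":45},"qp":{"g":7,"go":77,"h":91},"r":49,"tk":{"n":39,"p":81,"x":73}},"h":[87,{"ija":66,"rf":39,"t":69}]}
After op 7 (replace /ccc/tk 22): {"ccc":{"cv":{"a":84,"ois":99},"m":{"jpb":35,"mvz":28,"zya":45},"qp":{"g":7,"go":77,"h":91},"r":49,"tk":22},"h":[87,{"ija":66,"rf":39,"t":69}]}
After op 8 (add /h/1/ouo 44): {"ccc":{"cv":{"a":84,"ois":99},"m":{"jpb":35,"mvz":28,"zya":45},"qp":{"g":7,"go":77,"h":91},"r":49,"tk":22},"h":[87,{"ija":66,"ouo":44,"rf":39,"t":69}]}
After op 9 (add /ccc/m/c 53): {"ccc":{"cv":{"a":84,"ois":99},"m":{"c":53,"jpb":35,"mvz":28,"zya":45},"qp":{"g":7,"go":77,"h":91},"r":49,"tk":22},"h":[87,{"ija":66,"ouo":44,"rf":39,"t":69}]}
After op 10 (add /h/1/yly 56): {"ccc":{"cv":{"a":84,"ois":99},"m":{"c":53,"jpb":35,"mvz":28,"zya":45},"qp":{"g":7,"go":77,"h":91},"r":49,"tk":22},"h":[87,{"ija":66,"ouo":44,"rf":39,"t":69,"yly":56}]}
After op 11 (replace /ccc/qp/go 68): {"ccc":{"cv":{"a":84,"ois":99},"m":{"c":53,"jpb":35,"mvz":28,"zya":45},"qp":{"g":7,"go":68,"h":91},"r":49,"tk":22},"h":[87,{"ija":66,"ouo":44,"rf":39,"t":69,"yly":56}]}
After op 12 (add /ccc/qp/dg 28): {"ccc":{"cv":{"a":84,"ois":99},"m":{"c":53,"jpb":35,"mvz":28,"zya":45},"qp":{"dg":28,"g":7,"go":68,"h":91},"r":49,"tk":22},"h":[87,{"ija":66,"ouo":44,"rf":39,"t":69,"yly":56}]}
After op 13 (replace /h/1/yly 76): {"ccc":{"cv":{"a":84,"ois":99},"m":{"c":53,"jpb":35,"mvz":28,"zya":45},"qp":{"dg":28,"g":7,"go":68,"h":91},"r":49,"tk":22},"h":[87,{"ija":66,"ouo":44,"rf":39,"t":69,"yly":76}]}
After op 14 (replace /ccc 74): {"ccc":74,"h":[87,{"ija":66,"ouo":44,"rf":39,"t":69,"yly":76}]}
After op 15 (remove /h/1): {"ccc":74,"h":[87]}
After op 16 (replace /ccc 77): {"ccc":77,"h":[87]}
After op 17 (replace /h 72): {"ccc":77,"h":72}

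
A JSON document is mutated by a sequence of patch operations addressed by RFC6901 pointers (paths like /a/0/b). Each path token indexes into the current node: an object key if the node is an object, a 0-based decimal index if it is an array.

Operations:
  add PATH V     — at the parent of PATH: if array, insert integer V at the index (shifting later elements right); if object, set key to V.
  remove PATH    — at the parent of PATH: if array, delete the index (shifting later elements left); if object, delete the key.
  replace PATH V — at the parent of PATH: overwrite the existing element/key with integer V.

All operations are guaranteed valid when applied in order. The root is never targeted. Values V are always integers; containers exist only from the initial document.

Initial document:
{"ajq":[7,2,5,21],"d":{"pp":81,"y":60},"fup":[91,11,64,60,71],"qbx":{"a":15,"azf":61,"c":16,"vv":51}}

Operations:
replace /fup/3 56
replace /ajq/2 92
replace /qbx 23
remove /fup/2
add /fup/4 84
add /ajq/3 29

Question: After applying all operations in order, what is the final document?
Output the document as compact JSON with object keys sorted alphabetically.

Answer: {"ajq":[7,2,92,29,21],"d":{"pp":81,"y":60},"fup":[91,11,56,71,84],"qbx":23}

Derivation:
After op 1 (replace /fup/3 56): {"ajq":[7,2,5,21],"d":{"pp":81,"y":60},"fup":[91,11,64,56,71],"qbx":{"a":15,"azf":61,"c":16,"vv":51}}
After op 2 (replace /ajq/2 92): {"ajq":[7,2,92,21],"d":{"pp":81,"y":60},"fup":[91,11,64,56,71],"qbx":{"a":15,"azf":61,"c":16,"vv":51}}
After op 3 (replace /qbx 23): {"ajq":[7,2,92,21],"d":{"pp":81,"y":60},"fup":[91,11,64,56,71],"qbx":23}
After op 4 (remove /fup/2): {"ajq":[7,2,92,21],"d":{"pp":81,"y":60},"fup":[91,11,56,71],"qbx":23}
After op 5 (add /fup/4 84): {"ajq":[7,2,92,21],"d":{"pp":81,"y":60},"fup":[91,11,56,71,84],"qbx":23}
After op 6 (add /ajq/3 29): {"ajq":[7,2,92,29,21],"d":{"pp":81,"y":60},"fup":[91,11,56,71,84],"qbx":23}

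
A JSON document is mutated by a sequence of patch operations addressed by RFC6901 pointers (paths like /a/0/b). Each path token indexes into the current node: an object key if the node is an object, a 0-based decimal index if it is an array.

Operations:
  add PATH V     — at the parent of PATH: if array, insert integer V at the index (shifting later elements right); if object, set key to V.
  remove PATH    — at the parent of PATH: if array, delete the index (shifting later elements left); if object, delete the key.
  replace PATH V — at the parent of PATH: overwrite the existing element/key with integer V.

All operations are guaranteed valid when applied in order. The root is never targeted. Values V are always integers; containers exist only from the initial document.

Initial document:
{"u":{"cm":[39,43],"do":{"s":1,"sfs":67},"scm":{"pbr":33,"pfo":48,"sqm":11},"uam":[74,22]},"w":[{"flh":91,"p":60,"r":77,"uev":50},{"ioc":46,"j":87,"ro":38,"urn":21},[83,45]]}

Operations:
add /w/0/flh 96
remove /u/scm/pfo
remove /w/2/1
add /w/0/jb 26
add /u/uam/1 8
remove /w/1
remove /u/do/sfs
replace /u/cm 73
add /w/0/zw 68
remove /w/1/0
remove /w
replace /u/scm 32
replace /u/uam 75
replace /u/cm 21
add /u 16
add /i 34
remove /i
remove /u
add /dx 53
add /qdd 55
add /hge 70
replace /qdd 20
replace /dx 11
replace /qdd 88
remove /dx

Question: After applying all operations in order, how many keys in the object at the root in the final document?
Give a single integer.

Answer: 2

Derivation:
After op 1 (add /w/0/flh 96): {"u":{"cm":[39,43],"do":{"s":1,"sfs":67},"scm":{"pbr":33,"pfo":48,"sqm":11},"uam":[74,22]},"w":[{"flh":96,"p":60,"r":77,"uev":50},{"ioc":46,"j":87,"ro":38,"urn":21},[83,45]]}
After op 2 (remove /u/scm/pfo): {"u":{"cm":[39,43],"do":{"s":1,"sfs":67},"scm":{"pbr":33,"sqm":11},"uam":[74,22]},"w":[{"flh":96,"p":60,"r":77,"uev":50},{"ioc":46,"j":87,"ro":38,"urn":21},[83,45]]}
After op 3 (remove /w/2/1): {"u":{"cm":[39,43],"do":{"s":1,"sfs":67},"scm":{"pbr":33,"sqm":11},"uam":[74,22]},"w":[{"flh":96,"p":60,"r":77,"uev":50},{"ioc":46,"j":87,"ro":38,"urn":21},[83]]}
After op 4 (add /w/0/jb 26): {"u":{"cm":[39,43],"do":{"s":1,"sfs":67},"scm":{"pbr":33,"sqm":11},"uam":[74,22]},"w":[{"flh":96,"jb":26,"p":60,"r":77,"uev":50},{"ioc":46,"j":87,"ro":38,"urn":21},[83]]}
After op 5 (add /u/uam/1 8): {"u":{"cm":[39,43],"do":{"s":1,"sfs":67},"scm":{"pbr":33,"sqm":11},"uam":[74,8,22]},"w":[{"flh":96,"jb":26,"p":60,"r":77,"uev":50},{"ioc":46,"j":87,"ro":38,"urn":21},[83]]}
After op 6 (remove /w/1): {"u":{"cm":[39,43],"do":{"s":1,"sfs":67},"scm":{"pbr":33,"sqm":11},"uam":[74,8,22]},"w":[{"flh":96,"jb":26,"p":60,"r":77,"uev":50},[83]]}
After op 7 (remove /u/do/sfs): {"u":{"cm":[39,43],"do":{"s":1},"scm":{"pbr":33,"sqm":11},"uam":[74,8,22]},"w":[{"flh":96,"jb":26,"p":60,"r":77,"uev":50},[83]]}
After op 8 (replace /u/cm 73): {"u":{"cm":73,"do":{"s":1},"scm":{"pbr":33,"sqm":11},"uam":[74,8,22]},"w":[{"flh":96,"jb":26,"p":60,"r":77,"uev":50},[83]]}
After op 9 (add /w/0/zw 68): {"u":{"cm":73,"do":{"s":1},"scm":{"pbr":33,"sqm":11},"uam":[74,8,22]},"w":[{"flh":96,"jb":26,"p":60,"r":77,"uev":50,"zw":68},[83]]}
After op 10 (remove /w/1/0): {"u":{"cm":73,"do":{"s":1},"scm":{"pbr":33,"sqm":11},"uam":[74,8,22]},"w":[{"flh":96,"jb":26,"p":60,"r":77,"uev":50,"zw":68},[]]}
After op 11 (remove /w): {"u":{"cm":73,"do":{"s":1},"scm":{"pbr":33,"sqm":11},"uam":[74,8,22]}}
After op 12 (replace /u/scm 32): {"u":{"cm":73,"do":{"s":1},"scm":32,"uam":[74,8,22]}}
After op 13 (replace /u/uam 75): {"u":{"cm":73,"do":{"s":1},"scm":32,"uam":75}}
After op 14 (replace /u/cm 21): {"u":{"cm":21,"do":{"s":1},"scm":32,"uam":75}}
After op 15 (add /u 16): {"u":16}
After op 16 (add /i 34): {"i":34,"u":16}
After op 17 (remove /i): {"u":16}
After op 18 (remove /u): {}
After op 19 (add /dx 53): {"dx":53}
After op 20 (add /qdd 55): {"dx":53,"qdd":55}
After op 21 (add /hge 70): {"dx":53,"hge":70,"qdd":55}
After op 22 (replace /qdd 20): {"dx":53,"hge":70,"qdd":20}
After op 23 (replace /dx 11): {"dx":11,"hge":70,"qdd":20}
After op 24 (replace /qdd 88): {"dx":11,"hge":70,"qdd":88}
After op 25 (remove /dx): {"hge":70,"qdd":88}
Size at the root: 2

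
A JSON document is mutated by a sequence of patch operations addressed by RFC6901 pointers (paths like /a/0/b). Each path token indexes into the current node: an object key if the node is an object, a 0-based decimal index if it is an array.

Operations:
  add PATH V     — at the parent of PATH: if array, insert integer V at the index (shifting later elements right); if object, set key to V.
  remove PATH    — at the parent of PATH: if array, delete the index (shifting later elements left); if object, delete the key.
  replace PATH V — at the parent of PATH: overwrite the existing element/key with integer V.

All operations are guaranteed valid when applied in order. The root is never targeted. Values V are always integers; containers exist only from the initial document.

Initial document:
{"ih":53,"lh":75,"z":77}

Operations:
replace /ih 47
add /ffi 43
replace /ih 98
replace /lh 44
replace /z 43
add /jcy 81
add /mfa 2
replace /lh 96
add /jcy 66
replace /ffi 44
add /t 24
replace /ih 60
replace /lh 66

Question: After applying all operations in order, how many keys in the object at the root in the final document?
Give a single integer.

After op 1 (replace /ih 47): {"ih":47,"lh":75,"z":77}
After op 2 (add /ffi 43): {"ffi":43,"ih":47,"lh":75,"z":77}
After op 3 (replace /ih 98): {"ffi":43,"ih":98,"lh":75,"z":77}
After op 4 (replace /lh 44): {"ffi":43,"ih":98,"lh":44,"z":77}
After op 5 (replace /z 43): {"ffi":43,"ih":98,"lh":44,"z":43}
After op 6 (add /jcy 81): {"ffi":43,"ih":98,"jcy":81,"lh":44,"z":43}
After op 7 (add /mfa 2): {"ffi":43,"ih":98,"jcy":81,"lh":44,"mfa":2,"z":43}
After op 8 (replace /lh 96): {"ffi":43,"ih":98,"jcy":81,"lh":96,"mfa":2,"z":43}
After op 9 (add /jcy 66): {"ffi":43,"ih":98,"jcy":66,"lh":96,"mfa":2,"z":43}
After op 10 (replace /ffi 44): {"ffi":44,"ih":98,"jcy":66,"lh":96,"mfa":2,"z":43}
After op 11 (add /t 24): {"ffi":44,"ih":98,"jcy":66,"lh":96,"mfa":2,"t":24,"z":43}
After op 12 (replace /ih 60): {"ffi":44,"ih":60,"jcy":66,"lh":96,"mfa":2,"t":24,"z":43}
After op 13 (replace /lh 66): {"ffi":44,"ih":60,"jcy":66,"lh":66,"mfa":2,"t":24,"z":43}
Size at the root: 7

Answer: 7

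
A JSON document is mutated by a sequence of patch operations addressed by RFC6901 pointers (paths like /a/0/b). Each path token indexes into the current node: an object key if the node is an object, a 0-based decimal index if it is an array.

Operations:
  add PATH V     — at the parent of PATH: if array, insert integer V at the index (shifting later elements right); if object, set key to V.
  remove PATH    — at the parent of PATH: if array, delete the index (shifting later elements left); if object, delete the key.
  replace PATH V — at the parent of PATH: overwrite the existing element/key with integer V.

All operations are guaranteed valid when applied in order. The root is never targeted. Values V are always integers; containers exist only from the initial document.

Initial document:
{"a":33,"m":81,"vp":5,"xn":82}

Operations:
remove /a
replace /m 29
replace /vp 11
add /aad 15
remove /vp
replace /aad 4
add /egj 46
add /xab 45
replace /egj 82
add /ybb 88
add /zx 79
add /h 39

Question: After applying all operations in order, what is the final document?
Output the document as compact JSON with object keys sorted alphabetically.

After op 1 (remove /a): {"m":81,"vp":5,"xn":82}
After op 2 (replace /m 29): {"m":29,"vp":5,"xn":82}
After op 3 (replace /vp 11): {"m":29,"vp":11,"xn":82}
After op 4 (add /aad 15): {"aad":15,"m":29,"vp":11,"xn":82}
After op 5 (remove /vp): {"aad":15,"m":29,"xn":82}
After op 6 (replace /aad 4): {"aad":4,"m":29,"xn":82}
After op 7 (add /egj 46): {"aad":4,"egj":46,"m":29,"xn":82}
After op 8 (add /xab 45): {"aad":4,"egj":46,"m":29,"xab":45,"xn":82}
After op 9 (replace /egj 82): {"aad":4,"egj":82,"m":29,"xab":45,"xn":82}
After op 10 (add /ybb 88): {"aad":4,"egj":82,"m":29,"xab":45,"xn":82,"ybb":88}
After op 11 (add /zx 79): {"aad":4,"egj":82,"m":29,"xab":45,"xn":82,"ybb":88,"zx":79}
After op 12 (add /h 39): {"aad":4,"egj":82,"h":39,"m":29,"xab":45,"xn":82,"ybb":88,"zx":79}

Answer: {"aad":4,"egj":82,"h":39,"m":29,"xab":45,"xn":82,"ybb":88,"zx":79}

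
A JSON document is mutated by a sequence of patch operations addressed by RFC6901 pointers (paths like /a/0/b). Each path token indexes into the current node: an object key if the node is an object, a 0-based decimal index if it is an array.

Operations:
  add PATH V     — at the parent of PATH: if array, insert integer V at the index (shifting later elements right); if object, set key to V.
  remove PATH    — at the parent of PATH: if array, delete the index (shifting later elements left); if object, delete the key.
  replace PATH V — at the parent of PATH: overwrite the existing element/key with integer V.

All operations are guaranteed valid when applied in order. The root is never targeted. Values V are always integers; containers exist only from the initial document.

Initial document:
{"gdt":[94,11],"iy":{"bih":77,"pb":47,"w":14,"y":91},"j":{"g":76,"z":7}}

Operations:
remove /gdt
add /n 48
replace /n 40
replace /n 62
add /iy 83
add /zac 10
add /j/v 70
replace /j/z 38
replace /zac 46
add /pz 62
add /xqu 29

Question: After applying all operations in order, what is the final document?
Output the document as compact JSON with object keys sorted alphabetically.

After op 1 (remove /gdt): {"iy":{"bih":77,"pb":47,"w":14,"y":91},"j":{"g":76,"z":7}}
After op 2 (add /n 48): {"iy":{"bih":77,"pb":47,"w":14,"y":91},"j":{"g":76,"z":7},"n":48}
After op 3 (replace /n 40): {"iy":{"bih":77,"pb":47,"w":14,"y":91},"j":{"g":76,"z":7},"n":40}
After op 4 (replace /n 62): {"iy":{"bih":77,"pb":47,"w":14,"y":91},"j":{"g":76,"z":7},"n":62}
After op 5 (add /iy 83): {"iy":83,"j":{"g":76,"z":7},"n":62}
After op 6 (add /zac 10): {"iy":83,"j":{"g":76,"z":7},"n":62,"zac":10}
After op 7 (add /j/v 70): {"iy":83,"j":{"g":76,"v":70,"z":7},"n":62,"zac":10}
After op 8 (replace /j/z 38): {"iy":83,"j":{"g":76,"v":70,"z":38},"n":62,"zac":10}
After op 9 (replace /zac 46): {"iy":83,"j":{"g":76,"v":70,"z":38},"n":62,"zac":46}
After op 10 (add /pz 62): {"iy":83,"j":{"g":76,"v":70,"z":38},"n":62,"pz":62,"zac":46}
After op 11 (add /xqu 29): {"iy":83,"j":{"g":76,"v":70,"z":38},"n":62,"pz":62,"xqu":29,"zac":46}

Answer: {"iy":83,"j":{"g":76,"v":70,"z":38},"n":62,"pz":62,"xqu":29,"zac":46}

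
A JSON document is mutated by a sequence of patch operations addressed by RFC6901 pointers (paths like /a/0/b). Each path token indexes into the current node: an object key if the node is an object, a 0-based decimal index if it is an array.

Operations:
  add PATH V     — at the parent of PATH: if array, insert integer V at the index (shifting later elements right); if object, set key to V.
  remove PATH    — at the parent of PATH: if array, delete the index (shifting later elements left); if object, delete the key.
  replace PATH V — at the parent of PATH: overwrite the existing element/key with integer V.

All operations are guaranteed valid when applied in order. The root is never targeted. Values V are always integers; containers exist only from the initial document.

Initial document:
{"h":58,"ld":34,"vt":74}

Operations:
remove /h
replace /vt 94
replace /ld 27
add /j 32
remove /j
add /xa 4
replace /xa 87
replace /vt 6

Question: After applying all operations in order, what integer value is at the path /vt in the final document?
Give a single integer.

Answer: 6

Derivation:
After op 1 (remove /h): {"ld":34,"vt":74}
After op 2 (replace /vt 94): {"ld":34,"vt":94}
After op 3 (replace /ld 27): {"ld":27,"vt":94}
After op 4 (add /j 32): {"j":32,"ld":27,"vt":94}
After op 5 (remove /j): {"ld":27,"vt":94}
After op 6 (add /xa 4): {"ld":27,"vt":94,"xa":4}
After op 7 (replace /xa 87): {"ld":27,"vt":94,"xa":87}
After op 8 (replace /vt 6): {"ld":27,"vt":6,"xa":87}
Value at /vt: 6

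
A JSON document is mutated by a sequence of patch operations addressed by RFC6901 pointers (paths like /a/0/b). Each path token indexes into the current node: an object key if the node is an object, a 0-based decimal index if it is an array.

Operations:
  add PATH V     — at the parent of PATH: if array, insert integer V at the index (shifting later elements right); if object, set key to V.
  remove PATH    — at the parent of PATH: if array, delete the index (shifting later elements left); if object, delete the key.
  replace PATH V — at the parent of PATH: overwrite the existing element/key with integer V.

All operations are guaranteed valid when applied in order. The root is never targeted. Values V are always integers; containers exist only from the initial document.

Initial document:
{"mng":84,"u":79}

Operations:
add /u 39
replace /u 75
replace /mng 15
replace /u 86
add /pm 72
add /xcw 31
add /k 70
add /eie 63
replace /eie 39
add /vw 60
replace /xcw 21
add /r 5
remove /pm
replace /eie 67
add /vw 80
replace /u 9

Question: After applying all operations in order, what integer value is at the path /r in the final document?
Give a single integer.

After op 1 (add /u 39): {"mng":84,"u":39}
After op 2 (replace /u 75): {"mng":84,"u":75}
After op 3 (replace /mng 15): {"mng":15,"u":75}
After op 4 (replace /u 86): {"mng":15,"u":86}
After op 5 (add /pm 72): {"mng":15,"pm":72,"u":86}
After op 6 (add /xcw 31): {"mng":15,"pm":72,"u":86,"xcw":31}
After op 7 (add /k 70): {"k":70,"mng":15,"pm":72,"u":86,"xcw":31}
After op 8 (add /eie 63): {"eie":63,"k":70,"mng":15,"pm":72,"u":86,"xcw":31}
After op 9 (replace /eie 39): {"eie":39,"k":70,"mng":15,"pm":72,"u":86,"xcw":31}
After op 10 (add /vw 60): {"eie":39,"k":70,"mng":15,"pm":72,"u":86,"vw":60,"xcw":31}
After op 11 (replace /xcw 21): {"eie":39,"k":70,"mng":15,"pm":72,"u":86,"vw":60,"xcw":21}
After op 12 (add /r 5): {"eie":39,"k":70,"mng":15,"pm":72,"r":5,"u":86,"vw":60,"xcw":21}
After op 13 (remove /pm): {"eie":39,"k":70,"mng":15,"r":5,"u":86,"vw":60,"xcw":21}
After op 14 (replace /eie 67): {"eie":67,"k":70,"mng":15,"r":5,"u":86,"vw":60,"xcw":21}
After op 15 (add /vw 80): {"eie":67,"k":70,"mng":15,"r":5,"u":86,"vw":80,"xcw":21}
After op 16 (replace /u 9): {"eie":67,"k":70,"mng":15,"r":5,"u":9,"vw":80,"xcw":21}
Value at /r: 5

Answer: 5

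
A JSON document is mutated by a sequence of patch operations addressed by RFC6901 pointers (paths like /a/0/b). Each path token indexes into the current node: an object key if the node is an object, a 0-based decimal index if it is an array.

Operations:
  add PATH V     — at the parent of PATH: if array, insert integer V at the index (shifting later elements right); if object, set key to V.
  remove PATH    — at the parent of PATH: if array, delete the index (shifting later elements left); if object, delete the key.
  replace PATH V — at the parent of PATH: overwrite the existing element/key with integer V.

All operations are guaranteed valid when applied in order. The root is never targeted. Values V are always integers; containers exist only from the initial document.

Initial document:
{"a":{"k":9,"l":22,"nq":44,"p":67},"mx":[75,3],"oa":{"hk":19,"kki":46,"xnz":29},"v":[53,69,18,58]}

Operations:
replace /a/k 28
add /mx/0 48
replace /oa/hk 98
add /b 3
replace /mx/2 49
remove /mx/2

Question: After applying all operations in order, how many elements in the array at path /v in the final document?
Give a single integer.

After op 1 (replace /a/k 28): {"a":{"k":28,"l":22,"nq":44,"p":67},"mx":[75,3],"oa":{"hk":19,"kki":46,"xnz":29},"v":[53,69,18,58]}
After op 2 (add /mx/0 48): {"a":{"k":28,"l":22,"nq":44,"p":67},"mx":[48,75,3],"oa":{"hk":19,"kki":46,"xnz":29},"v":[53,69,18,58]}
After op 3 (replace /oa/hk 98): {"a":{"k":28,"l":22,"nq":44,"p":67},"mx":[48,75,3],"oa":{"hk":98,"kki":46,"xnz":29},"v":[53,69,18,58]}
After op 4 (add /b 3): {"a":{"k":28,"l":22,"nq":44,"p":67},"b":3,"mx":[48,75,3],"oa":{"hk":98,"kki":46,"xnz":29},"v":[53,69,18,58]}
After op 5 (replace /mx/2 49): {"a":{"k":28,"l":22,"nq":44,"p":67},"b":3,"mx":[48,75,49],"oa":{"hk":98,"kki":46,"xnz":29},"v":[53,69,18,58]}
After op 6 (remove /mx/2): {"a":{"k":28,"l":22,"nq":44,"p":67},"b":3,"mx":[48,75],"oa":{"hk":98,"kki":46,"xnz":29},"v":[53,69,18,58]}
Size at path /v: 4

Answer: 4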